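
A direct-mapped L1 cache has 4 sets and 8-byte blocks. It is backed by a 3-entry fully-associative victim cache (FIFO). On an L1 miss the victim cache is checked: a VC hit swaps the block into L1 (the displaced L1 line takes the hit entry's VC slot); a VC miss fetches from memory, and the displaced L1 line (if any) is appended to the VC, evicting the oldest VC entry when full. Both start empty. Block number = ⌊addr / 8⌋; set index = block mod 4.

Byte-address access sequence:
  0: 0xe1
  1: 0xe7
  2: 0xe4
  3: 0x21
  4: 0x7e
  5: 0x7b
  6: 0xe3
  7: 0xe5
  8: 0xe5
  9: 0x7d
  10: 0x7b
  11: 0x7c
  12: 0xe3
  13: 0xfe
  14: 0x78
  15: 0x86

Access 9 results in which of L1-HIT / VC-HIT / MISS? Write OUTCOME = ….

OUTCOME = L1-HIT

#0 0xe1→b28/s0 MISS; vc=[]
#1 0xe7→b28/s0 L1-HIT; vc=[]
#2 0xe4→b28/s0 L1-HIT; vc=[]
#3 0x21→b4/s0 MISS; vc=[28]
#4 0x7e→b15/s3 MISS; vc=[28]
#5 0x7b→b15/s3 L1-HIT; vc=[28]
#6 0xe3→b28/s0 VC-HIT; vc=[4]
#7 0xe5→b28/s0 L1-HIT; vc=[4]
#8 0xe5→b28/s0 L1-HIT; vc=[4]
#9 0x7d→b15/s3 L1-HIT; vc=[4]
#10 0x7b→b15/s3 L1-HIT; vc=[4]
#11 0x7c→b15/s3 L1-HIT; vc=[4]
#12 0xe3→b28/s0 L1-HIT; vc=[4]
#13 0xfe→b31/s3 MISS; vc=[4,15]
#14 0x78→b15/s3 VC-HIT; vc=[4,31]
#15 0x86→b16/s0 MISS; vc=[4,31,28]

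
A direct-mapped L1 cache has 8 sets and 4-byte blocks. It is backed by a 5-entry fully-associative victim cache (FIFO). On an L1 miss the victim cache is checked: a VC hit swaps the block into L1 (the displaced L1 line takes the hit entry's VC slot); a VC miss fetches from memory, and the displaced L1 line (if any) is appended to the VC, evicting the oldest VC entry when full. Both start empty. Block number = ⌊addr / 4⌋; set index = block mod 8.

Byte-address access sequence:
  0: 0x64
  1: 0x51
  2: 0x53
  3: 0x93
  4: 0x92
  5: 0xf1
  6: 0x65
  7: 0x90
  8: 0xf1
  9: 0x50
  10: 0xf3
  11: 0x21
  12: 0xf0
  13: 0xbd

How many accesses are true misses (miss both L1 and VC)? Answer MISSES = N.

MISSES = 6

  [0] addr=0x64 blk=25 s=1: MISS | VC []
  [1] addr=0x51 blk=20 s=4: MISS | VC []
  [2] addr=0x53 blk=20 s=4: L1-HIT | VC []
  [3] addr=0x93 blk=36 s=4: MISS | VC [20]
  [4] addr=0x92 blk=36 s=4: L1-HIT | VC [20]
  [5] addr=0xf1 blk=60 s=4: MISS | VC [20, 36]
  [6] addr=0x65 blk=25 s=1: L1-HIT | VC [20, 36]
  [7] addr=0x90 blk=36 s=4: VC-HIT | VC [20, 60]
  [8] addr=0xf1 blk=60 s=4: VC-HIT | VC [20, 36]
  [9] addr=0x50 blk=20 s=4: VC-HIT | VC [60, 36]
  [10] addr=0xf3 blk=60 s=4: VC-HIT | VC [20, 36]
  [11] addr=0x21 blk=8 s=0: MISS | VC [20, 36]
  [12] addr=0xf0 blk=60 s=4: L1-HIT | VC [20, 36]
  [13] addr=0xbd blk=47 s=7: MISS | VC [20, 36]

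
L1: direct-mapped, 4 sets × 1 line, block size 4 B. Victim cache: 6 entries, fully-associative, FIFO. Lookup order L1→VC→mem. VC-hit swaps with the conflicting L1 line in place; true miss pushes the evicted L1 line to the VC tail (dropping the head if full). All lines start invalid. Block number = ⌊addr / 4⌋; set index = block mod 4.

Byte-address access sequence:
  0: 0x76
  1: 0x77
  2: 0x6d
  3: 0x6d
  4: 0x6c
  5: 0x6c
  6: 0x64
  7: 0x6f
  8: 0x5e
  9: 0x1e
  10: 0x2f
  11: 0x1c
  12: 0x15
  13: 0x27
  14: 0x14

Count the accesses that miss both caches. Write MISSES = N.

0: 0x76 (blk 29, set 1) → MISS  vc=[]
1: 0x77 (blk 29, set 1) → L1-HIT  vc=[]
2: 0x6d (blk 27, set 3) → MISS  vc=[]
3: 0x6d (blk 27, set 3) → L1-HIT  vc=[]
4: 0x6c (blk 27, set 3) → L1-HIT  vc=[]
5: 0x6c (blk 27, set 3) → L1-HIT  vc=[]
6: 0x64 (blk 25, set 1) → MISS  vc=[29]
7: 0x6f (blk 27, set 3) → L1-HIT  vc=[29]
8: 0x5e (blk 23, set 3) → MISS  vc=[29, 27]
9: 0x1e (blk 7, set 3) → MISS  vc=[29, 27, 23]
10: 0x2f (blk 11, set 3) → MISS  vc=[29, 27, 23, 7]
11: 0x1c (blk 7, set 3) → VC-HIT  vc=[29, 27, 23, 11]
12: 0x15 (blk 5, set 1) → MISS  vc=[29, 27, 23, 11, 25]
13: 0x27 (blk 9, set 1) → MISS  vc=[29, 27, 23, 11, 25, 5]
14: 0x14 (blk 5, set 1) → VC-HIT  vc=[29, 27, 23, 11, 25, 9]

MISSES = 8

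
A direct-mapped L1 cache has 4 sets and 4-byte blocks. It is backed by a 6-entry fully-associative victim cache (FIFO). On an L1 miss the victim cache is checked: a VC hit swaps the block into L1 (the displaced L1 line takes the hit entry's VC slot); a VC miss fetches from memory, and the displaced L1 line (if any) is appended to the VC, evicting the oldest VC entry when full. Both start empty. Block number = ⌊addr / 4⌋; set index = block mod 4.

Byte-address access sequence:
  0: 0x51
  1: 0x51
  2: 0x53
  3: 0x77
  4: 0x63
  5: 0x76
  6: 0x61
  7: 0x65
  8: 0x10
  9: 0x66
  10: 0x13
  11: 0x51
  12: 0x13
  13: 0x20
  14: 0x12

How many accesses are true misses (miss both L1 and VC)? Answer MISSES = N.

0: 0x51 (blk 20, set 0) → MISS  vc=[]
1: 0x51 (blk 20, set 0) → L1-HIT  vc=[]
2: 0x53 (blk 20, set 0) → L1-HIT  vc=[]
3: 0x77 (blk 29, set 1) → MISS  vc=[]
4: 0x63 (blk 24, set 0) → MISS  vc=[20]
5: 0x76 (blk 29, set 1) → L1-HIT  vc=[20]
6: 0x61 (blk 24, set 0) → L1-HIT  vc=[20]
7: 0x65 (blk 25, set 1) → MISS  vc=[20, 29]
8: 0x10 (blk 4, set 0) → MISS  vc=[20, 29, 24]
9: 0x66 (blk 25, set 1) → L1-HIT  vc=[20, 29, 24]
10: 0x13 (blk 4, set 0) → L1-HIT  vc=[20, 29, 24]
11: 0x51 (blk 20, set 0) → VC-HIT  vc=[4, 29, 24]
12: 0x13 (blk 4, set 0) → VC-HIT  vc=[20, 29, 24]
13: 0x20 (blk 8, set 0) → MISS  vc=[20, 29, 24, 4]
14: 0x12 (blk 4, set 0) → VC-HIT  vc=[20, 29, 24, 8]

MISSES = 6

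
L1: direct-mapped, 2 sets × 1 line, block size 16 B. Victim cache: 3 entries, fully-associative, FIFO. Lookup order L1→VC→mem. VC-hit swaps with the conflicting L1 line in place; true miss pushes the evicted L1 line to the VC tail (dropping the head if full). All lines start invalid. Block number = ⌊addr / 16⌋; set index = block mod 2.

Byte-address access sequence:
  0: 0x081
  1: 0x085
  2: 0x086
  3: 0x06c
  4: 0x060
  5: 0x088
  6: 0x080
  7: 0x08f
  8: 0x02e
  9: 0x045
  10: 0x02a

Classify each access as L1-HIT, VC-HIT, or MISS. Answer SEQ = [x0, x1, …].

SEQ = [MISS, L1-HIT, L1-HIT, MISS, L1-HIT, VC-HIT, L1-HIT, L1-HIT, MISS, MISS, VC-HIT]

#0 0x81→b8/s0 MISS; vc=[]
#1 0x85→b8/s0 L1-HIT; vc=[]
#2 0x86→b8/s0 L1-HIT; vc=[]
#3 0x6c→b6/s0 MISS; vc=[8]
#4 0x60→b6/s0 L1-HIT; vc=[8]
#5 0x88→b8/s0 VC-HIT; vc=[6]
#6 0x80→b8/s0 L1-HIT; vc=[6]
#7 0x8f→b8/s0 L1-HIT; vc=[6]
#8 0x2e→b2/s0 MISS; vc=[6,8]
#9 0x45→b4/s0 MISS; vc=[6,8,2]
#10 0x2a→b2/s0 VC-HIT; vc=[6,8,4]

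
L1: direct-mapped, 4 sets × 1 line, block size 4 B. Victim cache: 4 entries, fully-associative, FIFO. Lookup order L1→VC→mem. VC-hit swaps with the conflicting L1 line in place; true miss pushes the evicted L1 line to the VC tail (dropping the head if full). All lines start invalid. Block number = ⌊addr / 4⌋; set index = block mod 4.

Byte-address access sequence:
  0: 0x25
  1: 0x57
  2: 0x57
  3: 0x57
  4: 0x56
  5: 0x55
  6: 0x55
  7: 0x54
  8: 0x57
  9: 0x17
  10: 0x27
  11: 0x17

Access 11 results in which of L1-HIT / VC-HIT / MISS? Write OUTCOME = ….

  [0] addr=0x25 blk=9 s=1: MISS | VC []
  [1] addr=0x57 blk=21 s=1: MISS | VC [9]
  [2] addr=0x57 blk=21 s=1: L1-HIT | VC [9]
  [3] addr=0x57 blk=21 s=1: L1-HIT | VC [9]
  [4] addr=0x56 blk=21 s=1: L1-HIT | VC [9]
  [5] addr=0x55 blk=21 s=1: L1-HIT | VC [9]
  [6] addr=0x55 blk=21 s=1: L1-HIT | VC [9]
  [7] addr=0x54 blk=21 s=1: L1-HIT | VC [9]
  [8] addr=0x57 blk=21 s=1: L1-HIT | VC [9]
  [9] addr=0x17 blk=5 s=1: MISS | VC [9, 21]
  [10] addr=0x27 blk=9 s=1: VC-HIT | VC [5, 21]
  [11] addr=0x17 blk=5 s=1: VC-HIT | VC [9, 21]

OUTCOME = VC-HIT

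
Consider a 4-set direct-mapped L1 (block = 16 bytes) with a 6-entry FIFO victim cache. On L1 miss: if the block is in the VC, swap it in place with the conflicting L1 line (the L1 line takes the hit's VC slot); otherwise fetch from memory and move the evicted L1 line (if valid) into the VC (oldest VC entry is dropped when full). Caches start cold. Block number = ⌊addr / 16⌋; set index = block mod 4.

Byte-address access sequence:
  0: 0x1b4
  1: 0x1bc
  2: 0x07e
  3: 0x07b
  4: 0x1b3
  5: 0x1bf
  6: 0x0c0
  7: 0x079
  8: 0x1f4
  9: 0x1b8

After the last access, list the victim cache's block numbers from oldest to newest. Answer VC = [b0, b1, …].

#0 0x1b4→b27/s3 MISS; vc=[]
#1 0x1bc→b27/s3 L1-HIT; vc=[]
#2 0x7e→b7/s3 MISS; vc=[27]
#3 0x7b→b7/s3 L1-HIT; vc=[27]
#4 0x1b3→b27/s3 VC-HIT; vc=[7]
#5 0x1bf→b27/s3 L1-HIT; vc=[7]
#6 0xc0→b12/s0 MISS; vc=[7]
#7 0x79→b7/s3 VC-HIT; vc=[27]
#8 0x1f4→b31/s3 MISS; vc=[27,7]
#9 0x1b8→b27/s3 VC-HIT; vc=[31,7]

VC = [31, 7]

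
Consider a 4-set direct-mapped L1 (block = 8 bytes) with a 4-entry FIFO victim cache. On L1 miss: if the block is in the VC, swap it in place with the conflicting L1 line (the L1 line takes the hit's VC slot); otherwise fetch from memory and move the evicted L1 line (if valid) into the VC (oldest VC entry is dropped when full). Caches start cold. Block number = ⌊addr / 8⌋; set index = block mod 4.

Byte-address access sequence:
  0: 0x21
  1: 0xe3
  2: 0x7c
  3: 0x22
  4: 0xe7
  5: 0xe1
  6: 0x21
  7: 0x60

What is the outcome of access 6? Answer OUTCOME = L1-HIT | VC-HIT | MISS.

OUTCOME = VC-HIT

#0 0x21→b4/s0 MISS; vc=[]
#1 0xe3→b28/s0 MISS; vc=[4]
#2 0x7c→b15/s3 MISS; vc=[4]
#3 0x22→b4/s0 VC-HIT; vc=[28]
#4 0xe7→b28/s0 VC-HIT; vc=[4]
#5 0xe1→b28/s0 L1-HIT; vc=[4]
#6 0x21→b4/s0 VC-HIT; vc=[28]
#7 0x60→b12/s0 MISS; vc=[28,4]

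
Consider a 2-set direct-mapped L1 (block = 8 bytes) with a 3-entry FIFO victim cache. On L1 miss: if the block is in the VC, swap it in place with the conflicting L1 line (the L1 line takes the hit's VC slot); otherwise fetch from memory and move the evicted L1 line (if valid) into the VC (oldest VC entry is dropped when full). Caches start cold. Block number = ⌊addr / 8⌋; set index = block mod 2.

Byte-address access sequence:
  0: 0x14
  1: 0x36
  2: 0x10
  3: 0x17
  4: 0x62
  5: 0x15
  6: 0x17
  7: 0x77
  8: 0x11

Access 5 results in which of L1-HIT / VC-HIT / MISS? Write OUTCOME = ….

OUTCOME = VC-HIT

  [0] addr=0x14 blk=2 s=0: MISS | VC []
  [1] addr=0x36 blk=6 s=0: MISS | VC [2]
  [2] addr=0x10 blk=2 s=0: VC-HIT | VC [6]
  [3] addr=0x17 blk=2 s=0: L1-HIT | VC [6]
  [4] addr=0x62 blk=12 s=0: MISS | VC [6, 2]
  [5] addr=0x15 blk=2 s=0: VC-HIT | VC [6, 12]
  [6] addr=0x17 blk=2 s=0: L1-HIT | VC [6, 12]
  [7] addr=0x77 blk=14 s=0: MISS | VC [6, 12, 2]
  [8] addr=0x11 blk=2 s=0: VC-HIT | VC [6, 12, 14]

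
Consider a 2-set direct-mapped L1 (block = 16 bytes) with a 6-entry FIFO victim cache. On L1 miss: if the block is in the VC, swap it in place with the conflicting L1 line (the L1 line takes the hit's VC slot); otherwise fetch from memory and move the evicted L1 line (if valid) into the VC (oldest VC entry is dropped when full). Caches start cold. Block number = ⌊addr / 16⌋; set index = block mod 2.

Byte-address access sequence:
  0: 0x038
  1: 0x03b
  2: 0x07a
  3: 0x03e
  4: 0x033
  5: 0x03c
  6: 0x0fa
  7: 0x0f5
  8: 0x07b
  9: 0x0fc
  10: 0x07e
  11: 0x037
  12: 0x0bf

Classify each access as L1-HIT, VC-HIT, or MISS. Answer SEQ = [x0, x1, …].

SEQ = [MISS, L1-HIT, MISS, VC-HIT, L1-HIT, L1-HIT, MISS, L1-HIT, VC-HIT, VC-HIT, VC-HIT, VC-HIT, MISS]

  [0] addr=0x38 blk=3 s=1: MISS | VC []
  [1] addr=0x3b blk=3 s=1: L1-HIT | VC []
  [2] addr=0x7a blk=7 s=1: MISS | VC [3]
  [3] addr=0x3e blk=3 s=1: VC-HIT | VC [7]
  [4] addr=0x33 blk=3 s=1: L1-HIT | VC [7]
  [5] addr=0x3c blk=3 s=1: L1-HIT | VC [7]
  [6] addr=0xfa blk=15 s=1: MISS | VC [7, 3]
  [7] addr=0xf5 blk=15 s=1: L1-HIT | VC [7, 3]
  [8] addr=0x7b blk=7 s=1: VC-HIT | VC [15, 3]
  [9] addr=0xfc blk=15 s=1: VC-HIT | VC [7, 3]
  [10] addr=0x7e blk=7 s=1: VC-HIT | VC [15, 3]
  [11] addr=0x37 blk=3 s=1: VC-HIT | VC [15, 7]
  [12] addr=0xbf blk=11 s=1: MISS | VC [15, 7, 3]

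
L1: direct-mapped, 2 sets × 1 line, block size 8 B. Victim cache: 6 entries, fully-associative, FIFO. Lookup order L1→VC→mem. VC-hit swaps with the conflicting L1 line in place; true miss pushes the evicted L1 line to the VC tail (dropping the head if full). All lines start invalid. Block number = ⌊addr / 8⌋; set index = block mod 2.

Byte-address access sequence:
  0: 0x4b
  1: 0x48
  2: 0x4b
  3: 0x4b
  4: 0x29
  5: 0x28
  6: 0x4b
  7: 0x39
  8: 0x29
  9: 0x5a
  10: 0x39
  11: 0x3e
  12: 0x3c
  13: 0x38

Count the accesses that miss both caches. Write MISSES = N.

MISSES = 4

0: 0x4b (blk 9, set 1) → MISS  vc=[]
1: 0x48 (blk 9, set 1) → L1-HIT  vc=[]
2: 0x4b (blk 9, set 1) → L1-HIT  vc=[]
3: 0x4b (blk 9, set 1) → L1-HIT  vc=[]
4: 0x29 (blk 5, set 1) → MISS  vc=[9]
5: 0x28 (blk 5, set 1) → L1-HIT  vc=[9]
6: 0x4b (blk 9, set 1) → VC-HIT  vc=[5]
7: 0x39 (blk 7, set 1) → MISS  vc=[5, 9]
8: 0x29 (blk 5, set 1) → VC-HIT  vc=[7, 9]
9: 0x5a (blk 11, set 1) → MISS  vc=[7, 9, 5]
10: 0x39 (blk 7, set 1) → VC-HIT  vc=[11, 9, 5]
11: 0x3e (blk 7, set 1) → L1-HIT  vc=[11, 9, 5]
12: 0x3c (blk 7, set 1) → L1-HIT  vc=[11, 9, 5]
13: 0x38 (blk 7, set 1) → L1-HIT  vc=[11, 9, 5]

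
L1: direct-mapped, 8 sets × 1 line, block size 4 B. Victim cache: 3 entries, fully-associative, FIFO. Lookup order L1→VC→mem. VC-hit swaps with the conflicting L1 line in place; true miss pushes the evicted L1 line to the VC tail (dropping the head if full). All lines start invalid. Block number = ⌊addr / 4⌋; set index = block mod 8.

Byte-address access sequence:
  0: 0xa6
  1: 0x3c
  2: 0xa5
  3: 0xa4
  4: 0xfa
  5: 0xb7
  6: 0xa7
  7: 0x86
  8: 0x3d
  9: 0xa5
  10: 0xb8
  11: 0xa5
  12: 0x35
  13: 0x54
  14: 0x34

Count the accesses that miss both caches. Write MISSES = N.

0: 0xa6 (blk 41, set 1) → MISS  vc=[]
1: 0x3c (blk 15, set 7) → MISS  vc=[]
2: 0xa5 (blk 41, set 1) → L1-HIT  vc=[]
3: 0xa4 (blk 41, set 1) → L1-HIT  vc=[]
4: 0xfa (blk 62, set 6) → MISS  vc=[]
5: 0xb7 (blk 45, set 5) → MISS  vc=[]
6: 0xa7 (blk 41, set 1) → L1-HIT  vc=[]
7: 0x86 (blk 33, set 1) → MISS  vc=[41]
8: 0x3d (blk 15, set 7) → L1-HIT  vc=[41]
9: 0xa5 (blk 41, set 1) → VC-HIT  vc=[33]
10: 0xb8 (blk 46, set 6) → MISS  vc=[33, 62]
11: 0xa5 (blk 41, set 1) → L1-HIT  vc=[33, 62]
12: 0x35 (blk 13, set 5) → MISS  vc=[33, 62, 45]
13: 0x54 (blk 21, set 5) → MISS  vc=[62, 45, 13]
14: 0x34 (blk 13, set 5) → VC-HIT  vc=[62, 45, 21]

MISSES = 8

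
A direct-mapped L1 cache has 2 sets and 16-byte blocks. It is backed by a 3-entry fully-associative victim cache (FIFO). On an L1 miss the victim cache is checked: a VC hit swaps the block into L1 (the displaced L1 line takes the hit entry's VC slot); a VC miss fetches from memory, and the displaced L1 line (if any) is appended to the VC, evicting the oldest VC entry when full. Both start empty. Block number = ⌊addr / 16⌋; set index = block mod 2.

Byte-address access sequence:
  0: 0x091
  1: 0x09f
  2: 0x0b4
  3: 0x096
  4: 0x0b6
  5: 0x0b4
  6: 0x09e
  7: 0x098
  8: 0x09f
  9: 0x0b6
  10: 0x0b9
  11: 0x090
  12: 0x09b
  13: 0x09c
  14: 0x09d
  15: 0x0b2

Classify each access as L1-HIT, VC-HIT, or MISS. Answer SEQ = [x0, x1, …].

SEQ = [MISS, L1-HIT, MISS, VC-HIT, VC-HIT, L1-HIT, VC-HIT, L1-HIT, L1-HIT, VC-HIT, L1-HIT, VC-HIT, L1-HIT, L1-HIT, L1-HIT, VC-HIT]

#0 0x91→b9/s1 MISS; vc=[]
#1 0x9f→b9/s1 L1-HIT; vc=[]
#2 0xb4→b11/s1 MISS; vc=[9]
#3 0x96→b9/s1 VC-HIT; vc=[11]
#4 0xb6→b11/s1 VC-HIT; vc=[9]
#5 0xb4→b11/s1 L1-HIT; vc=[9]
#6 0x9e→b9/s1 VC-HIT; vc=[11]
#7 0x98→b9/s1 L1-HIT; vc=[11]
#8 0x9f→b9/s1 L1-HIT; vc=[11]
#9 0xb6→b11/s1 VC-HIT; vc=[9]
#10 0xb9→b11/s1 L1-HIT; vc=[9]
#11 0x90→b9/s1 VC-HIT; vc=[11]
#12 0x9b→b9/s1 L1-HIT; vc=[11]
#13 0x9c→b9/s1 L1-HIT; vc=[11]
#14 0x9d→b9/s1 L1-HIT; vc=[11]
#15 0xb2→b11/s1 VC-HIT; vc=[9]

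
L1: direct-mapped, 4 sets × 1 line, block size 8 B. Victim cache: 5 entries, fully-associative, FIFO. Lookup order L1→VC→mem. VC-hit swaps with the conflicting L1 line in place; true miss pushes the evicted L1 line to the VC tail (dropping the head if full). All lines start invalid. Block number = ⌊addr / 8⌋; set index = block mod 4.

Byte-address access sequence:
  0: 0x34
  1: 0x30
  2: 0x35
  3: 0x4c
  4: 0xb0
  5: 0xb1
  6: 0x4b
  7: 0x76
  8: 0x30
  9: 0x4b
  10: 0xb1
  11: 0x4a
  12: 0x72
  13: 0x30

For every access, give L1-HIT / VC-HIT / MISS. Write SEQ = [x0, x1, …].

0: 0x34 (blk 6, set 2) → MISS  vc=[]
1: 0x30 (blk 6, set 2) → L1-HIT  vc=[]
2: 0x35 (blk 6, set 2) → L1-HIT  vc=[]
3: 0x4c (blk 9, set 1) → MISS  vc=[]
4: 0xb0 (blk 22, set 2) → MISS  vc=[6]
5: 0xb1 (blk 22, set 2) → L1-HIT  vc=[6]
6: 0x4b (blk 9, set 1) → L1-HIT  vc=[6]
7: 0x76 (blk 14, set 2) → MISS  vc=[6, 22]
8: 0x30 (blk 6, set 2) → VC-HIT  vc=[14, 22]
9: 0x4b (blk 9, set 1) → L1-HIT  vc=[14, 22]
10: 0xb1 (blk 22, set 2) → VC-HIT  vc=[14, 6]
11: 0x4a (blk 9, set 1) → L1-HIT  vc=[14, 6]
12: 0x72 (blk 14, set 2) → VC-HIT  vc=[22, 6]
13: 0x30 (blk 6, set 2) → VC-HIT  vc=[22, 14]

SEQ = [MISS, L1-HIT, L1-HIT, MISS, MISS, L1-HIT, L1-HIT, MISS, VC-HIT, L1-HIT, VC-HIT, L1-HIT, VC-HIT, VC-HIT]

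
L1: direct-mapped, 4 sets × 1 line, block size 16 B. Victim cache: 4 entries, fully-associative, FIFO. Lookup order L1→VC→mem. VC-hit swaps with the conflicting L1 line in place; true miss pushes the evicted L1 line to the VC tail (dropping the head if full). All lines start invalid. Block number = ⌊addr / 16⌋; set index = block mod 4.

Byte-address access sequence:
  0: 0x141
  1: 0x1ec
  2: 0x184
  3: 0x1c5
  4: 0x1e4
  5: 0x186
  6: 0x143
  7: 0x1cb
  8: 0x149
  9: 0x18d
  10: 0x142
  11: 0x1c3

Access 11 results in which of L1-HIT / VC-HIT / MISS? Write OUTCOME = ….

#0 0x141→b20/s0 MISS; vc=[]
#1 0x1ec→b30/s2 MISS; vc=[]
#2 0x184→b24/s0 MISS; vc=[20]
#3 0x1c5→b28/s0 MISS; vc=[20,24]
#4 0x1e4→b30/s2 L1-HIT; vc=[20,24]
#5 0x186→b24/s0 VC-HIT; vc=[20,28]
#6 0x143→b20/s0 VC-HIT; vc=[24,28]
#7 0x1cb→b28/s0 VC-HIT; vc=[24,20]
#8 0x149→b20/s0 VC-HIT; vc=[24,28]
#9 0x18d→b24/s0 VC-HIT; vc=[20,28]
#10 0x142→b20/s0 VC-HIT; vc=[24,28]
#11 0x1c3→b28/s0 VC-HIT; vc=[24,20]

OUTCOME = VC-HIT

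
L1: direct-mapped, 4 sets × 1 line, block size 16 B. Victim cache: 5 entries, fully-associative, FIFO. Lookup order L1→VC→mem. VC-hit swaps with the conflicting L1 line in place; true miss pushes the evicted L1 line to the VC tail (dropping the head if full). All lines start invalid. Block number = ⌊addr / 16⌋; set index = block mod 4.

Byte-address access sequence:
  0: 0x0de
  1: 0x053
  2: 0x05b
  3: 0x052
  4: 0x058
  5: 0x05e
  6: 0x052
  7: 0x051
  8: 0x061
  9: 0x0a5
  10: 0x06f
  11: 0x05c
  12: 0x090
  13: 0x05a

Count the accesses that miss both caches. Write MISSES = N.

MISSES = 5

0: 0xde (blk 13, set 1) → MISS  vc=[]
1: 0x53 (blk 5, set 1) → MISS  vc=[13]
2: 0x5b (blk 5, set 1) → L1-HIT  vc=[13]
3: 0x52 (blk 5, set 1) → L1-HIT  vc=[13]
4: 0x58 (blk 5, set 1) → L1-HIT  vc=[13]
5: 0x5e (blk 5, set 1) → L1-HIT  vc=[13]
6: 0x52 (blk 5, set 1) → L1-HIT  vc=[13]
7: 0x51 (blk 5, set 1) → L1-HIT  vc=[13]
8: 0x61 (blk 6, set 2) → MISS  vc=[13]
9: 0xa5 (blk 10, set 2) → MISS  vc=[13, 6]
10: 0x6f (blk 6, set 2) → VC-HIT  vc=[13, 10]
11: 0x5c (blk 5, set 1) → L1-HIT  vc=[13, 10]
12: 0x90 (blk 9, set 1) → MISS  vc=[13, 10, 5]
13: 0x5a (blk 5, set 1) → VC-HIT  vc=[13, 10, 9]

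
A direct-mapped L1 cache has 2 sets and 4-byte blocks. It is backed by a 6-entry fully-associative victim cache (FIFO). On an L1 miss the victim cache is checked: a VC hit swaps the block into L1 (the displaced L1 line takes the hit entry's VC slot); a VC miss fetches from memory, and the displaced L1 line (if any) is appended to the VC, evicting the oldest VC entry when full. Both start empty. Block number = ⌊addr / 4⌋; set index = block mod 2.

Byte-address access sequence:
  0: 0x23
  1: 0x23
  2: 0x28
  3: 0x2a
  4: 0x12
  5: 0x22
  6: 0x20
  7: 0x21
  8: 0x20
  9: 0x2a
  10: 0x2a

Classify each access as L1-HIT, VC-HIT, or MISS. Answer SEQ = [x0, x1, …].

#0 0x23→b8/s0 MISS; vc=[]
#1 0x23→b8/s0 L1-HIT; vc=[]
#2 0x28→b10/s0 MISS; vc=[8]
#3 0x2a→b10/s0 L1-HIT; vc=[8]
#4 0x12→b4/s0 MISS; vc=[8,10]
#5 0x22→b8/s0 VC-HIT; vc=[4,10]
#6 0x20→b8/s0 L1-HIT; vc=[4,10]
#7 0x21→b8/s0 L1-HIT; vc=[4,10]
#8 0x20→b8/s0 L1-HIT; vc=[4,10]
#9 0x2a→b10/s0 VC-HIT; vc=[4,8]
#10 0x2a→b10/s0 L1-HIT; vc=[4,8]

SEQ = [MISS, L1-HIT, MISS, L1-HIT, MISS, VC-HIT, L1-HIT, L1-HIT, L1-HIT, VC-HIT, L1-HIT]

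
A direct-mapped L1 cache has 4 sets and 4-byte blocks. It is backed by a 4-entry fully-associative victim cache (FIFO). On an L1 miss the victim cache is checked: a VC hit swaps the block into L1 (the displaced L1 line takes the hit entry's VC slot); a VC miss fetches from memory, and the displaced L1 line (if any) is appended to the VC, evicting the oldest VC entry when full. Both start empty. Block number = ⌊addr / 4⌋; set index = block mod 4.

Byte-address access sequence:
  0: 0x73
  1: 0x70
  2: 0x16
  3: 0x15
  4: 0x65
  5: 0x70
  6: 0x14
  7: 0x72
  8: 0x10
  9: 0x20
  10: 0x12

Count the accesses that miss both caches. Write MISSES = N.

MISSES = 5

0: 0x73 (blk 28, set 0) → MISS  vc=[]
1: 0x70 (blk 28, set 0) → L1-HIT  vc=[]
2: 0x16 (blk 5, set 1) → MISS  vc=[]
3: 0x15 (blk 5, set 1) → L1-HIT  vc=[]
4: 0x65 (blk 25, set 1) → MISS  vc=[5]
5: 0x70 (blk 28, set 0) → L1-HIT  vc=[5]
6: 0x14 (blk 5, set 1) → VC-HIT  vc=[25]
7: 0x72 (blk 28, set 0) → L1-HIT  vc=[25]
8: 0x10 (blk 4, set 0) → MISS  vc=[25, 28]
9: 0x20 (blk 8, set 0) → MISS  vc=[25, 28, 4]
10: 0x12 (blk 4, set 0) → VC-HIT  vc=[25, 28, 8]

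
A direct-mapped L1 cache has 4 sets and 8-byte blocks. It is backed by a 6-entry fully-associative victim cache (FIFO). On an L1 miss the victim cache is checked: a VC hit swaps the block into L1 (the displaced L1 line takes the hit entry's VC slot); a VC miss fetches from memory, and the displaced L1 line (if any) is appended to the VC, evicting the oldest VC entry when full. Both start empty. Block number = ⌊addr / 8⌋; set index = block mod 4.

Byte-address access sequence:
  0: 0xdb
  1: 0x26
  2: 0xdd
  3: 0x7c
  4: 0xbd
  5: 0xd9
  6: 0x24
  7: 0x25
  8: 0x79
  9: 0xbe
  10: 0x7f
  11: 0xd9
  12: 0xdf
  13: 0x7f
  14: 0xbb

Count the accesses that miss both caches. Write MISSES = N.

#0 0xdb→b27/s3 MISS; vc=[]
#1 0x26→b4/s0 MISS; vc=[]
#2 0xdd→b27/s3 L1-HIT; vc=[]
#3 0x7c→b15/s3 MISS; vc=[27]
#4 0xbd→b23/s3 MISS; vc=[27,15]
#5 0xd9→b27/s3 VC-HIT; vc=[23,15]
#6 0x24→b4/s0 L1-HIT; vc=[23,15]
#7 0x25→b4/s0 L1-HIT; vc=[23,15]
#8 0x79→b15/s3 VC-HIT; vc=[23,27]
#9 0xbe→b23/s3 VC-HIT; vc=[15,27]
#10 0x7f→b15/s3 VC-HIT; vc=[23,27]
#11 0xd9→b27/s3 VC-HIT; vc=[23,15]
#12 0xdf→b27/s3 L1-HIT; vc=[23,15]
#13 0x7f→b15/s3 VC-HIT; vc=[23,27]
#14 0xbb→b23/s3 VC-HIT; vc=[15,27]

MISSES = 4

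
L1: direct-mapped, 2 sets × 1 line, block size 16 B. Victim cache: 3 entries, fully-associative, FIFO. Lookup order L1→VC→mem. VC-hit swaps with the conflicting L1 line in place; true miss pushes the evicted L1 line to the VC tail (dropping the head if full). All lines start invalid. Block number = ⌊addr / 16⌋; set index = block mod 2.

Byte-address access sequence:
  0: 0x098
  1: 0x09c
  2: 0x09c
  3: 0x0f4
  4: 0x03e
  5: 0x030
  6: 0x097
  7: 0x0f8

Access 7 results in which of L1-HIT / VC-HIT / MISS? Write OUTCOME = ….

#0 0x98→b9/s1 MISS; vc=[]
#1 0x9c→b9/s1 L1-HIT; vc=[]
#2 0x9c→b9/s1 L1-HIT; vc=[]
#3 0xf4→b15/s1 MISS; vc=[9]
#4 0x3e→b3/s1 MISS; vc=[9,15]
#5 0x30→b3/s1 L1-HIT; vc=[9,15]
#6 0x97→b9/s1 VC-HIT; vc=[3,15]
#7 0xf8→b15/s1 VC-HIT; vc=[3,9]

OUTCOME = VC-HIT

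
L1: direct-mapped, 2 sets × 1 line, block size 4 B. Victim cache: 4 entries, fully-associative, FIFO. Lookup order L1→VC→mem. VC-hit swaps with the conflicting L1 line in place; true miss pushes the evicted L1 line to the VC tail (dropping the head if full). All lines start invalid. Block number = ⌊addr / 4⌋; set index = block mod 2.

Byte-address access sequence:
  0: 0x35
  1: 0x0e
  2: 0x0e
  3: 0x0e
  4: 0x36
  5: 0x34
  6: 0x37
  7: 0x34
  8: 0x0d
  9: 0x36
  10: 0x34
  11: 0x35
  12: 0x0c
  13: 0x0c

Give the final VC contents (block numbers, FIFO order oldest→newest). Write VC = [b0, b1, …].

0: 0x35 (blk 13, set 1) → MISS  vc=[]
1: 0xe (blk 3, set 1) → MISS  vc=[13]
2: 0xe (blk 3, set 1) → L1-HIT  vc=[13]
3: 0xe (blk 3, set 1) → L1-HIT  vc=[13]
4: 0x36 (blk 13, set 1) → VC-HIT  vc=[3]
5: 0x34 (blk 13, set 1) → L1-HIT  vc=[3]
6: 0x37 (blk 13, set 1) → L1-HIT  vc=[3]
7: 0x34 (blk 13, set 1) → L1-HIT  vc=[3]
8: 0xd (blk 3, set 1) → VC-HIT  vc=[13]
9: 0x36 (blk 13, set 1) → VC-HIT  vc=[3]
10: 0x34 (blk 13, set 1) → L1-HIT  vc=[3]
11: 0x35 (blk 13, set 1) → L1-HIT  vc=[3]
12: 0xc (blk 3, set 1) → VC-HIT  vc=[13]
13: 0xc (blk 3, set 1) → L1-HIT  vc=[13]

VC = [13]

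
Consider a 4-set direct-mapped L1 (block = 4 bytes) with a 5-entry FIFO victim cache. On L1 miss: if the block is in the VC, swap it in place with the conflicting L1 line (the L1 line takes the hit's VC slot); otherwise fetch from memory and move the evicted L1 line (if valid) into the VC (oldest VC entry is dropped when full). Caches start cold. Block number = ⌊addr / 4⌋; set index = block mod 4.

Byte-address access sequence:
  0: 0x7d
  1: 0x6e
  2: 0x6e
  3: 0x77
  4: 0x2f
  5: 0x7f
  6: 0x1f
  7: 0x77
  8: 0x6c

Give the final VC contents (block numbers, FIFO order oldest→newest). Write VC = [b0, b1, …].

#0 0x7d→b31/s3 MISS; vc=[]
#1 0x6e→b27/s3 MISS; vc=[31]
#2 0x6e→b27/s3 L1-HIT; vc=[31]
#3 0x77→b29/s1 MISS; vc=[31]
#4 0x2f→b11/s3 MISS; vc=[31,27]
#5 0x7f→b31/s3 VC-HIT; vc=[11,27]
#6 0x1f→b7/s3 MISS; vc=[11,27,31]
#7 0x77→b29/s1 L1-HIT; vc=[11,27,31]
#8 0x6c→b27/s3 VC-HIT; vc=[11,7,31]

VC = [11, 7, 31]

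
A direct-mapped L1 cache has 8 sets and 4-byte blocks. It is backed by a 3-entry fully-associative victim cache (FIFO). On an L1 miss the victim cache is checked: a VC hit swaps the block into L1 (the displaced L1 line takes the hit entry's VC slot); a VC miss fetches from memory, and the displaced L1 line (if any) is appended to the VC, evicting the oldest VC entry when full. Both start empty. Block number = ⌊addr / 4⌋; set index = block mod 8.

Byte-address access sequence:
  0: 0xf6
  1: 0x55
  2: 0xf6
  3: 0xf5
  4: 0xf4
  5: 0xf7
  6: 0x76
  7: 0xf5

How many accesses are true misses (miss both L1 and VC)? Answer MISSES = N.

0: 0xf6 (blk 61, set 5) → MISS  vc=[]
1: 0x55 (blk 21, set 5) → MISS  vc=[61]
2: 0xf6 (blk 61, set 5) → VC-HIT  vc=[21]
3: 0xf5 (blk 61, set 5) → L1-HIT  vc=[21]
4: 0xf4 (blk 61, set 5) → L1-HIT  vc=[21]
5: 0xf7 (blk 61, set 5) → L1-HIT  vc=[21]
6: 0x76 (blk 29, set 5) → MISS  vc=[21, 61]
7: 0xf5 (blk 61, set 5) → VC-HIT  vc=[21, 29]

MISSES = 3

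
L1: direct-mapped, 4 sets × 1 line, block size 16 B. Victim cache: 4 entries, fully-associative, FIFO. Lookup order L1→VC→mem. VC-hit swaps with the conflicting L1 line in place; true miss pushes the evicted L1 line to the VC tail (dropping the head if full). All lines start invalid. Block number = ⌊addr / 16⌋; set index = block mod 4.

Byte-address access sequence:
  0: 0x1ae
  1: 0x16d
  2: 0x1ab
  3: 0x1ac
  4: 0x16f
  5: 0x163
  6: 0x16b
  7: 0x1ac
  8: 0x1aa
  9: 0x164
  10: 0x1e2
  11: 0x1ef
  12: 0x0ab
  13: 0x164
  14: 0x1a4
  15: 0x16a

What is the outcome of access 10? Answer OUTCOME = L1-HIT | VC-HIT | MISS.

OUTCOME = MISS

#0 0x1ae→b26/s2 MISS; vc=[]
#1 0x16d→b22/s2 MISS; vc=[26]
#2 0x1ab→b26/s2 VC-HIT; vc=[22]
#3 0x1ac→b26/s2 L1-HIT; vc=[22]
#4 0x16f→b22/s2 VC-HIT; vc=[26]
#5 0x163→b22/s2 L1-HIT; vc=[26]
#6 0x16b→b22/s2 L1-HIT; vc=[26]
#7 0x1ac→b26/s2 VC-HIT; vc=[22]
#8 0x1aa→b26/s2 L1-HIT; vc=[22]
#9 0x164→b22/s2 VC-HIT; vc=[26]
#10 0x1e2→b30/s2 MISS; vc=[26,22]
#11 0x1ef→b30/s2 L1-HIT; vc=[26,22]
#12 0xab→b10/s2 MISS; vc=[26,22,30]
#13 0x164→b22/s2 VC-HIT; vc=[26,10,30]
#14 0x1a4→b26/s2 VC-HIT; vc=[22,10,30]
#15 0x16a→b22/s2 VC-HIT; vc=[26,10,30]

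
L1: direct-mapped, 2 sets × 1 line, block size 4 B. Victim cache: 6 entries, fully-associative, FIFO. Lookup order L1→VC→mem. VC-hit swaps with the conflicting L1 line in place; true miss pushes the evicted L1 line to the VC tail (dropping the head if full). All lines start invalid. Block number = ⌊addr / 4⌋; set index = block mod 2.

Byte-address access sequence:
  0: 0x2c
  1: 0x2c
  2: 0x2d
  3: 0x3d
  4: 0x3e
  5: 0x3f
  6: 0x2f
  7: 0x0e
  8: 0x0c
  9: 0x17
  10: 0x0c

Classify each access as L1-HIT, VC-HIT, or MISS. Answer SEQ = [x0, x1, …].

#0 0x2c→b11/s1 MISS; vc=[]
#1 0x2c→b11/s1 L1-HIT; vc=[]
#2 0x2d→b11/s1 L1-HIT; vc=[]
#3 0x3d→b15/s1 MISS; vc=[11]
#4 0x3e→b15/s1 L1-HIT; vc=[11]
#5 0x3f→b15/s1 L1-HIT; vc=[11]
#6 0x2f→b11/s1 VC-HIT; vc=[15]
#7 0xe→b3/s1 MISS; vc=[15,11]
#8 0xc→b3/s1 L1-HIT; vc=[15,11]
#9 0x17→b5/s1 MISS; vc=[15,11,3]
#10 0xc→b3/s1 VC-HIT; vc=[15,11,5]

SEQ = [MISS, L1-HIT, L1-HIT, MISS, L1-HIT, L1-HIT, VC-HIT, MISS, L1-HIT, MISS, VC-HIT]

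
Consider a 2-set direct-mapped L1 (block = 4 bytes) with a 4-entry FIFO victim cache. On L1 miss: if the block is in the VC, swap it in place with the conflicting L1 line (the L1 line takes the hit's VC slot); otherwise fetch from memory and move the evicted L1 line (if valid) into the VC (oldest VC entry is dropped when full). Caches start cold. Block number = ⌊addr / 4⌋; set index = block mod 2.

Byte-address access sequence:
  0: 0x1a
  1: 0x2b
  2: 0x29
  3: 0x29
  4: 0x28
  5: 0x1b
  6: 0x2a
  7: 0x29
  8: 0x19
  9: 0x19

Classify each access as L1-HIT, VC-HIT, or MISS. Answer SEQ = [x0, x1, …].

  [0] addr=0x1a blk=6 s=0: MISS | VC []
  [1] addr=0x2b blk=10 s=0: MISS | VC [6]
  [2] addr=0x29 blk=10 s=0: L1-HIT | VC [6]
  [3] addr=0x29 blk=10 s=0: L1-HIT | VC [6]
  [4] addr=0x28 blk=10 s=0: L1-HIT | VC [6]
  [5] addr=0x1b blk=6 s=0: VC-HIT | VC [10]
  [6] addr=0x2a blk=10 s=0: VC-HIT | VC [6]
  [7] addr=0x29 blk=10 s=0: L1-HIT | VC [6]
  [8] addr=0x19 blk=6 s=0: VC-HIT | VC [10]
  [9] addr=0x19 blk=6 s=0: L1-HIT | VC [10]

SEQ = [MISS, MISS, L1-HIT, L1-HIT, L1-HIT, VC-HIT, VC-HIT, L1-HIT, VC-HIT, L1-HIT]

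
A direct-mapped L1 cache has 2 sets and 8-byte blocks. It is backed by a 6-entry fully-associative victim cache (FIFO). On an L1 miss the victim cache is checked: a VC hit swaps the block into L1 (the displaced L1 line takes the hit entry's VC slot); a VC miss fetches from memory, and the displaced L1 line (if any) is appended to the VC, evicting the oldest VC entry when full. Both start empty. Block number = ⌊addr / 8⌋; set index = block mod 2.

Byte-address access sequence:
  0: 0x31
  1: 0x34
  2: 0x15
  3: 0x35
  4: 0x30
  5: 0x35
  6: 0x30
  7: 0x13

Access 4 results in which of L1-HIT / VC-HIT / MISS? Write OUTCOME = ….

OUTCOME = L1-HIT

0: 0x31 (blk 6, set 0) → MISS  vc=[]
1: 0x34 (blk 6, set 0) → L1-HIT  vc=[]
2: 0x15 (blk 2, set 0) → MISS  vc=[6]
3: 0x35 (blk 6, set 0) → VC-HIT  vc=[2]
4: 0x30 (blk 6, set 0) → L1-HIT  vc=[2]
5: 0x35 (blk 6, set 0) → L1-HIT  vc=[2]
6: 0x30 (blk 6, set 0) → L1-HIT  vc=[2]
7: 0x13 (blk 2, set 0) → VC-HIT  vc=[6]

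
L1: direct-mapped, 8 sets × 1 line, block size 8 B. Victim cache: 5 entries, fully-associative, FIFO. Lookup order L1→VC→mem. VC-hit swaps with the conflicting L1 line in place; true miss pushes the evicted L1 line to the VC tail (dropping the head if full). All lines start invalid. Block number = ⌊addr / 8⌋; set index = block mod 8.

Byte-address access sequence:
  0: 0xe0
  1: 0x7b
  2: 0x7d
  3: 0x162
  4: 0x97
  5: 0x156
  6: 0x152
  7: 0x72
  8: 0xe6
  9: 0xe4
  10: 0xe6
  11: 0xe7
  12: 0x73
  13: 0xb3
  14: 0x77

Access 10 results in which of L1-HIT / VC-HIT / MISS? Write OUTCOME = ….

#0 0xe0→b28/s4 MISS; vc=[]
#1 0x7b→b15/s7 MISS; vc=[]
#2 0x7d→b15/s7 L1-HIT; vc=[]
#3 0x162→b44/s4 MISS; vc=[28]
#4 0x97→b18/s2 MISS; vc=[28]
#5 0x156→b42/s2 MISS; vc=[28,18]
#6 0x152→b42/s2 L1-HIT; vc=[28,18]
#7 0x72→b14/s6 MISS; vc=[28,18]
#8 0xe6→b28/s4 VC-HIT; vc=[44,18]
#9 0xe4→b28/s4 L1-HIT; vc=[44,18]
#10 0xe6→b28/s4 L1-HIT; vc=[44,18]
#11 0xe7→b28/s4 L1-HIT; vc=[44,18]
#12 0x73→b14/s6 L1-HIT; vc=[44,18]
#13 0xb3→b22/s6 MISS; vc=[44,18,14]
#14 0x77→b14/s6 VC-HIT; vc=[44,18,22]

OUTCOME = L1-HIT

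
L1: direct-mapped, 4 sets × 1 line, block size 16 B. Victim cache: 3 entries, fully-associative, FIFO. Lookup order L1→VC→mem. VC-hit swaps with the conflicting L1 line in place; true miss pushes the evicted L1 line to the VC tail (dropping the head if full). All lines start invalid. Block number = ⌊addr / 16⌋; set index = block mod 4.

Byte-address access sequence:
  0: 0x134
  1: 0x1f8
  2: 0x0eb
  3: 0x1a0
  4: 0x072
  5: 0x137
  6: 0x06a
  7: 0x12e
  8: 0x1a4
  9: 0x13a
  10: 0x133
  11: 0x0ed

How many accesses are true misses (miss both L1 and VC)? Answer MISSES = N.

  [0] addr=0x134 blk=19 s=3: MISS | VC []
  [1] addr=0x1f8 blk=31 s=3: MISS | VC [19]
  [2] addr=0xeb blk=14 s=2: MISS | VC [19]
  [3] addr=0x1a0 blk=26 s=2: MISS | VC [19, 14]
  [4] addr=0x72 blk=7 s=3: MISS | VC [19, 14, 31]
  [5] addr=0x137 blk=19 s=3: VC-HIT | VC [7, 14, 31]
  [6] addr=0x6a blk=6 s=2: MISS | VC [14, 31, 26]
  [7] addr=0x12e blk=18 s=2: MISS | VC [31, 26, 6]
  [8] addr=0x1a4 blk=26 s=2: VC-HIT | VC [31, 18, 6]
  [9] addr=0x13a blk=19 s=3: L1-HIT | VC [31, 18, 6]
  [10] addr=0x133 blk=19 s=3: L1-HIT | VC [31, 18, 6]
  [11] addr=0xed blk=14 s=2: MISS | VC [18, 6, 26]

MISSES = 8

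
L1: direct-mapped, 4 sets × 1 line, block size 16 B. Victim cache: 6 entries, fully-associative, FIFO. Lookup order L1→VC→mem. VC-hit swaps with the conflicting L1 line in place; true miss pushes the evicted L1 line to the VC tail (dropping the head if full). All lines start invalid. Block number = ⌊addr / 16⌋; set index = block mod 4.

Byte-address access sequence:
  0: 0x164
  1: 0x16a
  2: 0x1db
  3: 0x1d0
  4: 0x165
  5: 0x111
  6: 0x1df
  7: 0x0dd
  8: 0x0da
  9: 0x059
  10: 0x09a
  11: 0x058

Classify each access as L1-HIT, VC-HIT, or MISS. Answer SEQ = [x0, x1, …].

0: 0x164 (blk 22, set 2) → MISS  vc=[]
1: 0x16a (blk 22, set 2) → L1-HIT  vc=[]
2: 0x1db (blk 29, set 1) → MISS  vc=[]
3: 0x1d0 (blk 29, set 1) → L1-HIT  vc=[]
4: 0x165 (blk 22, set 2) → L1-HIT  vc=[]
5: 0x111 (blk 17, set 1) → MISS  vc=[29]
6: 0x1df (blk 29, set 1) → VC-HIT  vc=[17]
7: 0xdd (blk 13, set 1) → MISS  vc=[17, 29]
8: 0xda (blk 13, set 1) → L1-HIT  vc=[17, 29]
9: 0x59 (blk 5, set 1) → MISS  vc=[17, 29, 13]
10: 0x9a (blk 9, set 1) → MISS  vc=[17, 29, 13, 5]
11: 0x58 (blk 5, set 1) → VC-HIT  vc=[17, 29, 13, 9]

SEQ = [MISS, L1-HIT, MISS, L1-HIT, L1-HIT, MISS, VC-HIT, MISS, L1-HIT, MISS, MISS, VC-HIT]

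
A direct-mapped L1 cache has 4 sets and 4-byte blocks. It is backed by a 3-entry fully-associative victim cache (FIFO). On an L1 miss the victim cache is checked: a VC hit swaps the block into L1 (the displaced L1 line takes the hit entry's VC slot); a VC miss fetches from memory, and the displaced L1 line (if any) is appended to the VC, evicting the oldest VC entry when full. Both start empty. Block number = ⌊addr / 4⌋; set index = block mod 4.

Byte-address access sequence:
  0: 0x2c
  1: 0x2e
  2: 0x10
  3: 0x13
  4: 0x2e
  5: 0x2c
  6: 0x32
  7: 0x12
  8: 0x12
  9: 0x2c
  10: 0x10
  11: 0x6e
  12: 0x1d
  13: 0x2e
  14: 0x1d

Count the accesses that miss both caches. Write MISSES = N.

MISSES = 5

  [0] addr=0x2c blk=11 s=3: MISS | VC []
  [1] addr=0x2e blk=11 s=3: L1-HIT | VC []
  [2] addr=0x10 blk=4 s=0: MISS | VC []
  [3] addr=0x13 blk=4 s=0: L1-HIT | VC []
  [4] addr=0x2e blk=11 s=3: L1-HIT | VC []
  [5] addr=0x2c blk=11 s=3: L1-HIT | VC []
  [6] addr=0x32 blk=12 s=0: MISS | VC [4]
  [7] addr=0x12 blk=4 s=0: VC-HIT | VC [12]
  [8] addr=0x12 blk=4 s=0: L1-HIT | VC [12]
  [9] addr=0x2c blk=11 s=3: L1-HIT | VC [12]
  [10] addr=0x10 blk=4 s=0: L1-HIT | VC [12]
  [11] addr=0x6e blk=27 s=3: MISS | VC [12, 11]
  [12] addr=0x1d blk=7 s=3: MISS | VC [12, 11, 27]
  [13] addr=0x2e blk=11 s=3: VC-HIT | VC [12, 7, 27]
  [14] addr=0x1d blk=7 s=3: VC-HIT | VC [12, 11, 27]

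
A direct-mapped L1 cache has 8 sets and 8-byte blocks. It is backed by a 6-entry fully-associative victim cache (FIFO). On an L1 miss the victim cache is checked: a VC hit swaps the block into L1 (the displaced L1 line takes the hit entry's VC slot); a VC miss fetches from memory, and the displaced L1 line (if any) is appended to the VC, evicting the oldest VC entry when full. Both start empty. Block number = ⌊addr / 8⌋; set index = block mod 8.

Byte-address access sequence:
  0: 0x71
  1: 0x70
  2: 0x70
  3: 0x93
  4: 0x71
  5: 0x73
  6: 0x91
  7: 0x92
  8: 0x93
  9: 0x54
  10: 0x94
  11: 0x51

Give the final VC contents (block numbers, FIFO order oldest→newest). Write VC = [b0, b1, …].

#0 0x71→b14/s6 MISS; vc=[]
#1 0x70→b14/s6 L1-HIT; vc=[]
#2 0x70→b14/s6 L1-HIT; vc=[]
#3 0x93→b18/s2 MISS; vc=[]
#4 0x71→b14/s6 L1-HIT; vc=[]
#5 0x73→b14/s6 L1-HIT; vc=[]
#6 0x91→b18/s2 L1-HIT; vc=[]
#7 0x92→b18/s2 L1-HIT; vc=[]
#8 0x93→b18/s2 L1-HIT; vc=[]
#9 0x54→b10/s2 MISS; vc=[18]
#10 0x94→b18/s2 VC-HIT; vc=[10]
#11 0x51→b10/s2 VC-HIT; vc=[18]

VC = [18]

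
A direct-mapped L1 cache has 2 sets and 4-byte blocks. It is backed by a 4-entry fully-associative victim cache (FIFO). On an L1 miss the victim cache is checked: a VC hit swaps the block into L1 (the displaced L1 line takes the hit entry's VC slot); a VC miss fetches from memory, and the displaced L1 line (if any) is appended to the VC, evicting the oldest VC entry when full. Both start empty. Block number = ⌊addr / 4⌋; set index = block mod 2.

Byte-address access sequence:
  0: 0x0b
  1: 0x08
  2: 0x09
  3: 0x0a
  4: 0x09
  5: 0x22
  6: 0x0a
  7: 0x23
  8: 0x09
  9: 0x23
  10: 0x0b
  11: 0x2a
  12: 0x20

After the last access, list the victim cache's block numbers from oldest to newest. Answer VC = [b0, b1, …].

  [0] addr=0xb blk=2 s=0: MISS | VC []
  [1] addr=0x8 blk=2 s=0: L1-HIT | VC []
  [2] addr=0x9 blk=2 s=0: L1-HIT | VC []
  [3] addr=0xa blk=2 s=0: L1-HIT | VC []
  [4] addr=0x9 blk=2 s=0: L1-HIT | VC []
  [5] addr=0x22 blk=8 s=0: MISS | VC [2]
  [6] addr=0xa blk=2 s=0: VC-HIT | VC [8]
  [7] addr=0x23 blk=8 s=0: VC-HIT | VC [2]
  [8] addr=0x9 blk=2 s=0: VC-HIT | VC [8]
  [9] addr=0x23 blk=8 s=0: VC-HIT | VC [2]
  [10] addr=0xb blk=2 s=0: VC-HIT | VC [8]
  [11] addr=0x2a blk=10 s=0: MISS | VC [8, 2]
  [12] addr=0x20 blk=8 s=0: VC-HIT | VC [10, 2]

VC = [10, 2]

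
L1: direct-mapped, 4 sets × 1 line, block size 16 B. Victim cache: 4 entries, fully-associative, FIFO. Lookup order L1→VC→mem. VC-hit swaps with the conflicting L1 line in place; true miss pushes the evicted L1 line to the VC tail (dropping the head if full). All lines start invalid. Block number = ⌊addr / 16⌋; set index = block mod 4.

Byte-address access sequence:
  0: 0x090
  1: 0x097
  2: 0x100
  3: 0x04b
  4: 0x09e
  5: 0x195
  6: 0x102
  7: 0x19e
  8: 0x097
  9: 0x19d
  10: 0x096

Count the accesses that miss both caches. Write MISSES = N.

MISSES = 4

  [0] addr=0x90 blk=9 s=1: MISS | VC []
  [1] addr=0x97 blk=9 s=1: L1-HIT | VC []
  [2] addr=0x100 blk=16 s=0: MISS | VC []
  [3] addr=0x4b blk=4 s=0: MISS | VC [16]
  [4] addr=0x9e blk=9 s=1: L1-HIT | VC [16]
  [5] addr=0x195 blk=25 s=1: MISS | VC [16, 9]
  [6] addr=0x102 blk=16 s=0: VC-HIT | VC [4, 9]
  [7] addr=0x19e blk=25 s=1: L1-HIT | VC [4, 9]
  [8] addr=0x97 blk=9 s=1: VC-HIT | VC [4, 25]
  [9] addr=0x19d blk=25 s=1: VC-HIT | VC [4, 9]
  [10] addr=0x96 blk=9 s=1: VC-HIT | VC [4, 25]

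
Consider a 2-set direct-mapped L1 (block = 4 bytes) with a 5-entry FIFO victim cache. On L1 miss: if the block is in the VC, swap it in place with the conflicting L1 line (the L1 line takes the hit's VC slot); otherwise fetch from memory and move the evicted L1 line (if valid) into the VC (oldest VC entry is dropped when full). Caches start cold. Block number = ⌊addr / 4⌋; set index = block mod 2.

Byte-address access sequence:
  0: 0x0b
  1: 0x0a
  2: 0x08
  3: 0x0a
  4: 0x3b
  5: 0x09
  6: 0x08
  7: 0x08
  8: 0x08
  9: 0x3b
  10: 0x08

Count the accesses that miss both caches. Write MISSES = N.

#0 0xb→b2/s0 MISS; vc=[]
#1 0xa→b2/s0 L1-HIT; vc=[]
#2 0x8→b2/s0 L1-HIT; vc=[]
#3 0xa→b2/s0 L1-HIT; vc=[]
#4 0x3b→b14/s0 MISS; vc=[2]
#5 0x9→b2/s0 VC-HIT; vc=[14]
#6 0x8→b2/s0 L1-HIT; vc=[14]
#7 0x8→b2/s0 L1-HIT; vc=[14]
#8 0x8→b2/s0 L1-HIT; vc=[14]
#9 0x3b→b14/s0 VC-HIT; vc=[2]
#10 0x8→b2/s0 VC-HIT; vc=[14]

MISSES = 2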